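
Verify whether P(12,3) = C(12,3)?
False

P(12,3) = 1,320 but C(12,3) = 220; they differ by a factor of 3! = 6, so the statement does not hold.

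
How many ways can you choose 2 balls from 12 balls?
66

Working:
C(12,2) = 12! / (2! × (12-2)!)
         = 12! / (2! × 10!)
         = 66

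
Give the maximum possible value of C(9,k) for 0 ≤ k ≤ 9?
126

Reasoning: Maximum at k = 4 or k = 5: C(9,4) = 126.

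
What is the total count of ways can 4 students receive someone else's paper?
9

Reasoning: Using D(n) = (n-1)[D(n-1) + D(n-2)]:
D(4) = (4-1) × [D(3) + D(2)]
      = 3 × [2 + 1]
      = 3 × 3
      = 9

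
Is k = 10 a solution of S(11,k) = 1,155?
No

Solution: S(11,10) = 10·S(10,10) + S(10,9) = 10·1 + 45 = 55, which does not equal 1,155.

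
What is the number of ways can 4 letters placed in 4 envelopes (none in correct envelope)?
Using D(n) = (n-1)[D(n-1) + D(n-2)]:
D(4) = (4-1) × [D(3) + D(2)]
      = 3 × [2 + 1]
      = 3 × 3
      = 9

Answer: 9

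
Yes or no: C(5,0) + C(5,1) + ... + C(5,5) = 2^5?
Yes

Reasoning: Binomial theorem with x = y = 1: Σ C(5,i) = (1+1)^5 = 2^5 = 32. The statement holds.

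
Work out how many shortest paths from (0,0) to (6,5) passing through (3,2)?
200

Reasoning: To (3,2): C(5,3)=10. From there: C(6,3)=20. Total: 200.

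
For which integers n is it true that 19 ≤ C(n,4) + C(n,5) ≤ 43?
6

Solution: C(5,4)+C(5,5)=6; C(6,4)+C(6,5)=21; C(7,4)+C(7,5)=56. So valid n = 6.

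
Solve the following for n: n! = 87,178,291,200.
n! is strictly increasing. 12! = 479,001,600, 13! = 6,227,020,800, 14! = 87,178,291,200 ✓. So n = 14.

Answer: 14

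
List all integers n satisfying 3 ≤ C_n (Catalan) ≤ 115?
C_2=2; C_3=5; C_4=14; C_5=42; C_6=132. So valid n = 3, 4, 5.

Answer: 3, 4, 5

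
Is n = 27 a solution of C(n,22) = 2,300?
C(27,22) = 27·26·25·24·23·22·21·20·19·18·17·16·15·14·13·12·11·10·9·8·7·6/22! = 90,740,578,753,486,268,006,400,000/1,124,000,727,777,607,680,000 = 80,730, which does not equal 2,300.
Final answer: No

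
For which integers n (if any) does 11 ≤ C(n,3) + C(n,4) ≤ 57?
5, 6
C(4,3)+C(4,4)=5; C(5,3)+C(5,4)=15; C(6,3)+C(6,4)=35; C(7,3)+C(7,4)=70. So valid n = 5, 6.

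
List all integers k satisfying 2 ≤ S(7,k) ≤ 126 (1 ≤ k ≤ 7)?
2, 6
S(7,1)=1; S(7,2)=63; S(7,3)=301; S(7,4)=350; S(7,5)=140; S(7,6)=21; S(7,7)=1. So valid k = 2, 6.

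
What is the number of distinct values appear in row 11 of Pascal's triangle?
6

Solution: Row 11 has entries C(11,0)..C(11,11); by symmetry C(11,k)=C(11,11-k), giving 6 distinct values.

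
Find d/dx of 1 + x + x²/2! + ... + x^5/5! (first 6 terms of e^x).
Differentiating term by term gives the first 5 terms of e^x.

Answer: 1 + x + x²/2! + ... + x^4/4!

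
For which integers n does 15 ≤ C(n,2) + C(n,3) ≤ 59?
C(4,2)+C(4,3)=10; C(5,2)+C(5,3)=20; C(6,2)+C(6,3)=35; C(7,2)+C(7,3)=56; C(8,2)+C(8,3)=84. So valid n = 5, 6, 7.
Final answer: 5, 6, 7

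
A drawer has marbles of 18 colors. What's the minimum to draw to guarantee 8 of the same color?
127

Explanation: Worst case: 7 of each = 126. One more: 127.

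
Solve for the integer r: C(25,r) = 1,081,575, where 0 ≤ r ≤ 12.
8

Working:
C(25,r) is increasing for 0 ≤ r ≤ 12. Stepping up (C(25,r+1) = C(25,r)·(25−r)/(r+1)): C(25,1) = 25, C(25,2) = 300, C(25,3) = 2,300, C(25,4) = 12,650, C(25,5) = 53,130, C(25,6) = 177,100, C(25,7) = 480,700, C(25,8) = 1,081,575 ✓. So r = 8.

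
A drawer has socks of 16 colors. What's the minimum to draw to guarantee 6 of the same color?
81
Worst case: 5 of each = 80. One more: 81.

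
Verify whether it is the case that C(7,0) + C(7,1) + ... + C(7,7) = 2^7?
True

Working:
Binomial theorem with x = y = 1: Σ C(7,i) = (1+1)^7 = 2^7 = 128. The statement holds.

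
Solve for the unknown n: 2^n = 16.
2^4 = 16, so n = 4.
Final answer: 4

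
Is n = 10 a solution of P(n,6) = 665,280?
No

Explanation: P(10,6) = 10·9·8·7·6·5 = 151,200, which does not equal 665,280.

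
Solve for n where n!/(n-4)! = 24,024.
14

Explanation: n!/(n-4)! = n×(n-1)×(n-2)×(n-3), a product of 4 consecutive integers ≈ (n−1.5)^4. 24,024^(1/4) + 1.5 ≈ 13.9; check n = 14: 14×13×12×11 = 24,024 ✓. So n = 14.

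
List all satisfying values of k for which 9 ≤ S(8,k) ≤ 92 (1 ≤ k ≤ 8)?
S(8,1)=1; S(8,2)=127; S(8,3)=966; S(8,4)=1,701; S(8,5)=1,050; S(8,6)=266; S(8,7)=28; S(8,8)=1. So valid k = 7.

Answer: 7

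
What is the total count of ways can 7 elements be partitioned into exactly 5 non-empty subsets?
140

Solution: This equals S(7,5), the Stirling number of the 2nd kind.
Using the Stirling recurrence: S(n,k) = k·S(n-1,k) + S(n-1,k-1)
S(7,5) = 5·S(6,5) + S(6,4)
         = 5·15 + 65
         = 75 + 65
         = 140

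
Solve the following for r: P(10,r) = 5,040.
4

Working:
P(10,r) = 10·9·…·(10−r+1), a product of r factors. Multiplying down from 10: 10 = 10; 10·9 = 90; 10·9·8 = 720; 10·9·8·7 = 5,040 ✓ (4 factors). So r = 4.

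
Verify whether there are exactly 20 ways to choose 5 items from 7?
False

Working:
C(7,5) = 21 ≠ 20.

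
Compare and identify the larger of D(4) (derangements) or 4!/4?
D(4) = (4-1)·[D(3) + D(2)] = 3·[2 + 1] = 9; 4!/4 = 24/4 = 6.

Answer: D(4)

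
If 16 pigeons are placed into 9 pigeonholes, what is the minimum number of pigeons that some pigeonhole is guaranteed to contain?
Pigeonhole: ⌈16/9⌉ = 2.
Final answer: 2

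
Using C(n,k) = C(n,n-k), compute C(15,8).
6,435

Working:
C(15,8) = C(15,7) = 6,435.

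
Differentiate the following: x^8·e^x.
Product rule: d/dx[x^8]·e^x + x^8·d/dx[e^x] = 8x^{7}e^x + x^8e^x.
Final answer: (8x^7 + x^8)e^x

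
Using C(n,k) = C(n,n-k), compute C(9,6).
84
C(9,6) = C(9,3) = 84.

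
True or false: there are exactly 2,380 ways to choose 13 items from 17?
True

Solution: C(17,13) = 2,380.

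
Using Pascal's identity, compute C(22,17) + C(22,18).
C(22,17) + C(22,18) = C(23,18) = 33,649.

Answer: 33,649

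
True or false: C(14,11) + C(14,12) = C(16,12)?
Pascal's identity gives C(15,12) = 455, whereas C(16,12) = 1,820.

Answer: False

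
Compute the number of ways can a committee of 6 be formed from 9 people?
84

Working:
C(9,6) = 9! / (6! × (9-6)!)
         = 9! / (6! × 3!)
         = 84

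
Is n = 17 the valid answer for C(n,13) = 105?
C(17,13) = 17·16·15·14·13·12·11·10·9·8·7·6·5/13! = 14,820,309,504,000/6,227,020,800 = 2,380, which does not equal 105.
Final answer: No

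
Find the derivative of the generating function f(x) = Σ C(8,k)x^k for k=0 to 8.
Term-by-term differentiation gives Σ k·C(8,k)x^{k-1} for k=1 to 8.

Answer: Σ k·C(8,k)x^(k-1) for k=1 to 8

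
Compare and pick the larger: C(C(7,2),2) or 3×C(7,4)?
C(C(7,2),2)=210, 3×C(7,4)=105.

Answer: C(C(7,2),2)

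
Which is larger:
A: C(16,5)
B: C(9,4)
A

A=C(16,5)=4,368, B=C(9,4)=126.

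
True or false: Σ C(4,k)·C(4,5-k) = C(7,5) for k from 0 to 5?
False

Reasoning: Vandermonde's identity gives C(8,5) = 56; RHS C(7,5) = 21.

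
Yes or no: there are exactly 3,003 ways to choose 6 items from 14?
Yes

Reasoning: C(14,6) = 3,003.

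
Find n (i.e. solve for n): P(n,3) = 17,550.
27

Working:
P(n,3) = n(n−1)(n−2) is increasing in n; n(n−1)(n−2) ≈ (n−1)^3 = 17,550 gives n ≈ 27.0. Check: P(25,3) = 13,800, P(26,3) = 15,600, P(27,3) = 17,550 ✓. So n = 27.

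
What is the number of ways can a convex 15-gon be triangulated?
742,900

Using the Catalan number formula: C_n = C(2n, n) / (n+1)
C_13 = C(26, 13) / (13+1)
     = 10400600 / 14
     = 742,900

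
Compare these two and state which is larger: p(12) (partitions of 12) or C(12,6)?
Pentagonal recurrence p(n) = p(n−1) + p(n−2) − p(n−5) − p(n−7) + …: p(12) = p(11) + p(10) − p(7) − p(5) + p(0) = 56 + 42 − 15 − 7 + 1 = 77; C(12,6) = 924.

Answer: C(12,6)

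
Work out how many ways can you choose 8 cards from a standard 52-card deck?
C(52,8) = 752,538,150.

Answer: 752,538,150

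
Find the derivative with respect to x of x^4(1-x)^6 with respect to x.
Product rule: 4x^{3}(1-x)^{6} + x^4·(-6)(1-x)^{5}.

Answer: 4x^3(1-x)^6 - 6x^4(1-x)^5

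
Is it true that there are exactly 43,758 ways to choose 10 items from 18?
True

Explanation: C(18,10) = 43,758.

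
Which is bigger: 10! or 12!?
12!

Explanation: 10!=3,628,800, 12!=479,001,600. 12! > 10!.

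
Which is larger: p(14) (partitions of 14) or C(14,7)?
Pentagonal recurrence p(n) = p(n−1) + p(n−2) − p(n−5) − p(n−7) + …: p(14) = p(13) + p(12) − p(9) − p(7) + p(2) = 101 + 77 − 30 − 15 + 2 = 135; C(14,7) = 3,432.

Answer: C(14,7)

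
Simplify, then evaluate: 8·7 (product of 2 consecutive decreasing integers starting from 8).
This is P(8,2) = 8!/(6)! = 56.

Answer: 56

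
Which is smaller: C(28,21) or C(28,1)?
C(28,1)

Reasoning: C(28,21)=1,184,040, C(28,1)=28.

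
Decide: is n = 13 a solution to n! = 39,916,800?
No

Working:
13! = 13·12! = 13·479,001,600 = 6,227,020,800, which does not equal 39,916,800.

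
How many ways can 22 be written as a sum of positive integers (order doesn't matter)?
1,002

Pentagonal recurrence p(n) = p(n−1) + p(n−2) − p(n−5) − p(n−7) + …: p(22) = p(21) + p(20) − p(17) − p(15) + p(10) + p(7) − p(0) = 792 + 627 − 297 − 176 + 42 + 15 − 1 = 1,002.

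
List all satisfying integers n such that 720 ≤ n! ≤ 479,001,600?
6, 7, 8, 9, 10, 11, 12
n! is strictly increasing; 6! = 720 and 12! = 479,001,600, so valid n = 6, 7, 8, 9, 10, 11, 12.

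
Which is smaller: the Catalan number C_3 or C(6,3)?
C_3

Explanation: C_3 = C(6,3)/(3+1) = 20/4 = 5; C(6,3) = 20.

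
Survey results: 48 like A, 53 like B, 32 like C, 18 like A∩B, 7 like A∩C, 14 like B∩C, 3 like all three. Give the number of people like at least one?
97
|A∪B∪C| = 48+53+32-18-7-14+3 = 97.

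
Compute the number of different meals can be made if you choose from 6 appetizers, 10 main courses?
By the multiplication principle: 6 × 10 = 60.
Final answer: 60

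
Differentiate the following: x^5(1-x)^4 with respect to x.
5x^4(1-x)^4 - 4x^5(1-x)^3
Product rule: 5x^{4}(1-x)^{4} + x^5·(-4)(1-x)^{3}.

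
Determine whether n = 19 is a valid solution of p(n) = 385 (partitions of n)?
No

Working:
Pentagonal recurrence p(n) = p(n−1) + p(n−2) − p(n−5) − p(n−7) + …: p(19) = p(18) + p(17) − p(14) − p(12) + p(7) + p(4) = 385 + 297 − 135 − 77 + 15 + 5 = 490, which does not equal 385.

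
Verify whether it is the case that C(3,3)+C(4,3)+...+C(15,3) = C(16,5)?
False

Hockey stick identity gives Σ = C(16,4) = 1,820; RHS C(16,5) = 4,368.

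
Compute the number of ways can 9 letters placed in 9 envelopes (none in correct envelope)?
133,496

Solution: Using D(n) = (n-1)[D(n-1) + D(n-2)]:
D(9) = (9-1) × [D(8) + D(7)]
      = 8 × [14833 + 1854]
      = 8 × 16687
      = 133,496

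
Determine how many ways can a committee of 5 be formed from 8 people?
56

Explanation: C(8,5) = 8! / (5! × (8-5)!)
         = 8! / (5! × 3!)
         = 56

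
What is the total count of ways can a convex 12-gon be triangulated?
16,796

Working:
Using the Catalan number formula: C_n = C(2n, n) / (n+1)
C_10 = C(20, 10) / (10+1)
     = 184756 / 11
     = 16,796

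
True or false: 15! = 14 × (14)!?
False

Explanation: 15! = 15 × 14! = 1,307,674,368,000, but 14 × 14! = 1,220,496,076,800.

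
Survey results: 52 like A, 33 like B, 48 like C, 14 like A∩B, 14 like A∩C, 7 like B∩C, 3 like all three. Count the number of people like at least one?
|A∪B∪C| = 52+33+48-14-14-7+3 = 101.
Final answer: 101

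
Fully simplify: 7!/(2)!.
2,520

Reasoning: This equals 7×6×...×3 = 2,520.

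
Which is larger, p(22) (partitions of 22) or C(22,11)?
C(22,11)

Working:
Pentagonal recurrence p(n) = p(n−1) + p(n−2) − p(n−5) − p(n−7) + …: p(22) = p(21) + p(20) − p(17) − p(15) + p(10) + p(7) − p(0) = 792 + 627 − 297 − 176 + 42 + 15 − 1 = 1,002; C(22,11) = 705,432.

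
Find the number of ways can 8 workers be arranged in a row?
Arrangements of 8 distinct objects: 8! = 40,320.

Answer: 40,320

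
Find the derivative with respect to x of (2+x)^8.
8(2+x)^7

Reasoning: Using the power rule: d/dx (2+x)^8 = 8(2+x)^{7}.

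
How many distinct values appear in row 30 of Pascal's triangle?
16

Solution: Row 30 has entries C(30,0)..C(30,30); by symmetry C(30,k)=C(30,30-k), giving 16 distinct values.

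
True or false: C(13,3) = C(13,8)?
C(13,3) = 286 but C(13,8) = 1,287; symmetry gives C(13,3) = C(13,10), not C(13,8).

Answer: False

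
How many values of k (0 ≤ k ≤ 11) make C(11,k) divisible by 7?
2

Working:
Checking C(11,k) mod 7 for k = 0..11: divisible at k = 5, 6. That's 2 values.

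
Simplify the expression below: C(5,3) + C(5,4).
By Pascal's identity: C(6,4) = 15.
Final answer: 15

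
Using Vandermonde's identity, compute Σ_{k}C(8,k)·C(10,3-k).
816

Reasoning: = C(8+10,3) = C(18,3) = 816.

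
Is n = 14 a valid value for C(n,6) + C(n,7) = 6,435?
Yes
C(14,6) + C(14,7) = 3,003 + 3,432 = 6,435, which equals 6,435.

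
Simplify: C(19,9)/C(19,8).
11/9

Working:
C(n,k+1)/C(n,k) = (n−k)/(k+1). Here (19−8)/(8+1) = 11/9 = 11/9.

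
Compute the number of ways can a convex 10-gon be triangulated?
1,430
Using the Catalan number formula: C_n = C(2n, n) / (n+1)
C_8 = C(16, 8) / (8+1)
     = 12870 / 9
     = 1,430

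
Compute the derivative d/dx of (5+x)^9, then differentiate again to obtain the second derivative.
72(5+x)^7
First derivative: 9(5+x)^{8}. Second derivative: 9·8·(5+x)^{7} = 72(5+x)^{7}.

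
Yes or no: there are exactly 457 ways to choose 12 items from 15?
No

Solution: C(15,12) = 455 ≠ 457.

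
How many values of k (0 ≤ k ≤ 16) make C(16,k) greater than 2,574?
7

Working:
Row 16 is unimodal and symmetric about k=16/2. C(16,4)=1,820 ≤ 2,574; C(16,5)=4,368 > 2,574; by symmetry C(16,k) > 2,574 for k = 5..11. That's 11 - 5 + 1 = 7 values.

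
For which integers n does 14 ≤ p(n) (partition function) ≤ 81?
7, 8, 9, 10, 11, 12
Tabulating p(n) via p(n) = p(n−1) + p(n−2) − p(n−5) − p(n−7) + …: p(6)=11; p(7)=15; p(8)=22; p(9)=30; p(10)=42; p(11)=56; p(12)=77; p(13)=101. So valid n = 7, 8, 9, 10, 11, 12.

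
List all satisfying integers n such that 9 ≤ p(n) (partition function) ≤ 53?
6, 7, 8, 9, 10

Tabulating p(n) via p(n) = p(n−1) + p(n−2) − p(n−5) − p(n−7) + …: p(5)=7; p(6)=11; p(7)=15; p(8)=22; p(9)=30; p(10)=42; p(11)=56. So valid n = 6, 7, 8, 9, 10.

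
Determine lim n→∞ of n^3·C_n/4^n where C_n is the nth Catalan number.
∞

Reasoning: C_n ~ 4^n/(n^(3/2)√π), so n^3·C_n/4^n ~ n^(3 − 3/2)/√π → ∞.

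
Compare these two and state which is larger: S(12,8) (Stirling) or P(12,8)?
P(12,8)

Working:
S(12,8) = 8·S(11,8) + S(11,7) = 8·11,880 + 63,987 = 159,027; P(12,8) = 19,958,400.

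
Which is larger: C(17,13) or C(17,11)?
C(17,11)

Solution: C(17,13)=2,380, C(17,11)=12,376.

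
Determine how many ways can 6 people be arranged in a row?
720

Working:
Arrangements of 6 distinct objects: 6! = 720.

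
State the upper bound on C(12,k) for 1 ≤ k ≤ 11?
924

Working:
C(12,k) is maximised at the centre of the row: C(12,6) = 924.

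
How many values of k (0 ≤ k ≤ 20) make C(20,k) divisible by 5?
16

Reasoning: Checking C(20,k) mod 5 for k = 0..20: divisible at k = 1, 2, 3, 4, 6, 7, 8, 9, 11, 12, 13, 14, 16, 17, 18, 19. That's 16 values.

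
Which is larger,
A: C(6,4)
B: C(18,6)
A=C(6,4)=15, B=C(18,6)=18,564.

Answer: B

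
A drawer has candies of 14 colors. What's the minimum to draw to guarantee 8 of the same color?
99

Explanation: Worst case: 7 of each = 98. One more: 99.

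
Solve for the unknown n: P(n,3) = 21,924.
29

Solution: P(n,3) = n(n−1)(n−2) is increasing in n; n(n−1)(n−2) ≈ (n−1)^3 = 21,924 gives n ≈ 29.0. Check: P(27,3) = 17,550, P(28,3) = 19,656, P(29,3) = 21,924 ✓. So n = 29.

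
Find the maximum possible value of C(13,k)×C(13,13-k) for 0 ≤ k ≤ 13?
C(13,k)·C(13,13-k) = C(13,k)², maximised at the centre k = 6: C(13,6)² = 2,944,656.
Final answer: 2,944,656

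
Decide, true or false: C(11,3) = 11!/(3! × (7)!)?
The correct denominator is 3!×8!, giving C(11,3) = 165; the stated RHS is 11!/(3!×7!) = 1,320 ≠ 165, so the statement does not hold.
Final answer: False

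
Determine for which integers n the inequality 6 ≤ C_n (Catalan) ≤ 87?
4, 5

C_3=5; C_4=14; C_5=42; C_6=132. So valid n = 4, 5.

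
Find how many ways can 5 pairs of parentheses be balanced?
Using the Catalan number formula: C_n = C(2n, n) / (n+1)
C_5 = C(10, 5) / (5+1)
     = 252 / 6
     = 42

Answer: 42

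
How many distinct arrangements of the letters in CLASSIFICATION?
1,816,214,400

Explanation: Word has 14 letters (C=2, L=1, A=2, S=2, I=3, F=1, T=1, O=1, N=1). Arrangements: 14!/Π(k!) = 1,816,214,400.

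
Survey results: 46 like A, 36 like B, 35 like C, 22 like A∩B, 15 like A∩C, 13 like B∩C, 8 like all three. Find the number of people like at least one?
75

Working:
|A∪B∪C| = 46+36+35-22-15-13+8 = 75.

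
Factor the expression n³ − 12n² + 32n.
n(n − 4)(n − 8)

Explanation: n³ − 12n² + 32n = n(n² − 12n + 32) = n(n − 4)(n − 8).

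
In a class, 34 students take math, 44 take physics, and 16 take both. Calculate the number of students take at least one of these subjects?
|A∪B| = |A|+|B|-|A∩B| = 34+44-16 = 62.

Answer: 62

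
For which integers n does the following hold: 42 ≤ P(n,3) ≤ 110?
5

P(4,3)=24; P(5,3)=60; P(6,3)=120. So valid n = 5.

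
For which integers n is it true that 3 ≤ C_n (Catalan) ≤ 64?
C_2=2; C_3=5; C_4=14; C_5=42; C_6=132. So valid n = 3, 4, 5.

Answer: 3, 4, 5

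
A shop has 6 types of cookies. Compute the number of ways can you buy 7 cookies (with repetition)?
Stars and bars: C(7+6-1, 7) = C(12, 7) = 792.
Final answer: 792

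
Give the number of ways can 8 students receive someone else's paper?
14,833
Using D(n) = (n-1)[D(n-1) + D(n-2)]:
D(8) = (8-1) × [D(7) + D(6)]
      = 7 × [1854 + 265]
      = 7 × 2119
      = 14,833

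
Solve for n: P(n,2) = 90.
10

Solution: P(n,2) = n(n−1) is increasing in n; n(n−1) ≈ (n−0.5)^2 = 90 gives n ≈ 10.0. Check: P(8,2) = 56, P(9,2) = 72, P(10,2) = 90 ✓. So n = 10.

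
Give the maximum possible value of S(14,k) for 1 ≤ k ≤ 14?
63,436,373

Row S(14,k) for k = 1..14 (via S(n,k) = k·S(n−1,k) + S(n−1,k−1)): 1, 8,191, 788,970, 10,391,745, 40,075,035, 63,436,373, 49,329,280, 20,912,320, 5,135,130, 752,752, 66,066, 3,367, 91, 1. The row is unimodal; maximum at k = 6: 63,436,373.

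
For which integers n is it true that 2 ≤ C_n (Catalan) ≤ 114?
C_1=1; C_2=2; C_3=5; C_4=14; C_5=42; C_6=132. So valid n = 2, 3, 4, 5.
Final answer: 2, 3, 4, 5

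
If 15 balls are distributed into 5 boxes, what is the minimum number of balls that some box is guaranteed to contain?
3

Working:
Pigeonhole: ⌈15/5⌉ = 3.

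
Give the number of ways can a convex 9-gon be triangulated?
429

Reasoning: Using the Catalan number formula: C_n = C(2n, n) / (n+1)
C_7 = C(14, 7) / (7+1)
     = 3432 / 8
     = 429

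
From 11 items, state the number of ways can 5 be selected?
462

Reasoning: C(11,5) = 11! / (5! × (11-5)!)
         = 11! / (5! × 6!)
         = 462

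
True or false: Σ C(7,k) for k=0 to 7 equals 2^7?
True

Binomial theorem: Σ C(7,k) = (1+1)^7 = 2^7 = 128; RHS 2^7 = 128.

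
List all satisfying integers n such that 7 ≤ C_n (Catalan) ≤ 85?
4, 5

C_3=5; C_4=14; C_5=42; C_6=132. So valid n = 4, 5.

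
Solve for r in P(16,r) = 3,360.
P(16,r) = 16·15·…·(16−r+1), a product of r factors. Multiplying down from 16: 16 = 16; 16·15 = 240; 16·15·14 = 3,360 ✓ (3 factors). So r = 3.
Final answer: 3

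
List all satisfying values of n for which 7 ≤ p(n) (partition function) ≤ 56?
5, 6, 7, 8, 9, 10, 11
Tabulating p(n) via p(n) = p(n−1) + p(n−2) − p(n−5) − p(n−7) + …: p(4)=5; p(5)=7; p(6)=11; p(7)=15; p(8)=22; p(9)=30; p(10)=42; p(11)=56; p(12)=77. So valid n = 5, 6, 7, 8, 9, 10, 11.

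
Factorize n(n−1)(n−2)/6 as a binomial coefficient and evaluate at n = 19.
C(n,3); C(19,3) = 969

Working:
n(n−1)(n−2)/6 = n!/(3!(n−3)!) = C(n,3). At n = 19: C(19,3) = 969.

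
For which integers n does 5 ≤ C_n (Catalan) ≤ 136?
3, 4, 5, 6

Reasoning: C_2=2; C_3=5; C_4=14; C_5=42; C_6=132; C_7=429. So valid n = 3, 4, 5, 6.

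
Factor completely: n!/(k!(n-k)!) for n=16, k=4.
This is the binomial coefficient C(16,4) = 1,820.

Answer: C(16,4) = 1,820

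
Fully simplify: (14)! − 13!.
80,951,270,400

Solution: (14)! − 13! = (14)·13! − 13! = (14−1)·13! = 13·13! = 80,951,270,400.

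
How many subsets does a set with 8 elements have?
Each element can be included or excluded: 2^8 = 256.
Final answer: 256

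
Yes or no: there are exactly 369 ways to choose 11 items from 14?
No
C(14,11) = 364 ≠ 369.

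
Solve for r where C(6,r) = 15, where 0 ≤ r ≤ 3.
C(6,r) is increasing for 0 ≤ r ≤ 3. Stepping up (C(6,r+1) = C(6,r)·(6−r)/(r+1)): C(6,1) = 6, C(6,2) = 15 ✓. So r = 2.

Answer: 2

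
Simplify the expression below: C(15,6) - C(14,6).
2,002

Reasoning: C(15,6) - C(14,6) = C(14,5) = 2,002.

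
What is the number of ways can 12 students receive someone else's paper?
176,214,841

Working:
Using D(n) = (n-1)[D(n-1) + D(n-2)]:
D(12) = (12-1) × [D(11) + D(10)]
      = 11 × [14684570 + 1334961]
      = 11 × 16019531
      = 176,214,841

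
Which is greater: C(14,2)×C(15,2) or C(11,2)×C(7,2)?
C(14,2)×C(15,2)

C(14,2)×C(15,2)=9,555, C(11,2)×C(7,2)=1,155.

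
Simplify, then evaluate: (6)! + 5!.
840

Explanation: (6)! + 5! = (6)·5! + 5! = (6+1)·5! = 7·5! = 840.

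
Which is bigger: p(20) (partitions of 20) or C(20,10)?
C(20,10)
Pentagonal recurrence p(n) = p(n−1) + p(n−2) − p(n−5) − p(n−7) + …: p(20) = p(19) + p(18) − p(15) − p(13) + p(8) + p(5) = 490 + 385 − 176 − 101 + 22 + 7 = 627; C(20,10) = 184,756.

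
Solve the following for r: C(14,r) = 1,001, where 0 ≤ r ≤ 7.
4

C(14,r) is increasing for 0 ≤ r ≤ 7. Stepping up (C(14,r+1) = C(14,r)·(14−r)/(r+1)): C(14,1) = 14, C(14,2) = 91, C(14,3) = 364, C(14,4) = 1,001 ✓. So r = 4.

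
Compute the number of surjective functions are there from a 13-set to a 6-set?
6,711,344,640

Working:
Onto functions = 6! × S(13,6)
First compute S(13,6) via recurrence:
Using the Stirling recurrence: S(n,k) = k·S(n-1,k) + S(n-1,k-1)
S(13,6) = 6·S(12,6) + S(12,5)
         = 6·1323652 + 1379400
         = 7941912 + 1379400
         = 9,321,312
Then: 720 × 9321312 = 6,711,344,640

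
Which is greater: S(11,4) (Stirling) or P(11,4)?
S(11,4)

Reasoning: S(11,4) = 4·S(10,4) + S(10,3) = 4·34,105 + 9,330 = 145,750; P(11,4) = 7,920.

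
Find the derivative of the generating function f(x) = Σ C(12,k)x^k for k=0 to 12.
Term-by-term differentiation gives Σ k·C(12,k)x^{k-1} for k=1 to 12.
Final answer: Σ k·C(12,k)x^(k-1) for k=1 to 12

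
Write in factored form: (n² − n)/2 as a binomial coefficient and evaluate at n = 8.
(n² − n)/2 = n(n−1)/2 = C(n,2). At n = 8: C(8,2) = 28.

Answer: C(n,2); C(8,2) = 28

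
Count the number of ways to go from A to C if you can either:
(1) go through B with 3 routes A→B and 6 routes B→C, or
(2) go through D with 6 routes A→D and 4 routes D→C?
42

Working:
Route via B: 3×6=18. Route via D: 6×4=24. Total: 42.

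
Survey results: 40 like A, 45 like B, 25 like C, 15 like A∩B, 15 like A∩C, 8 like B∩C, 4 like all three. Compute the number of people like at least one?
|A∪B∪C| = 40+45+25-15-15-8+4 = 76.

Answer: 76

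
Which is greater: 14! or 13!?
14!

Explanation: 14!=87,178,291,200, 13!=6,227,020,800. 14! > 13!.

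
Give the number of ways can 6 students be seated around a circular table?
120

Reasoning: Circular arrangements: (6-1)! = 120.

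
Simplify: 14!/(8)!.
This equals 14×13×...×9 = 2,162,160.

Answer: 2,162,160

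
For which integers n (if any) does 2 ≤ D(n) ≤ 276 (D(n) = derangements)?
Using D(n) = (n−1)[D(n−1) + D(n−2)] with D(1)=0, D(2)=1: D(2)=1; D(3)=2; D(4)=9; D(5)=44; D(6)=265; D(7)=1,854. So valid n = 3, 4, 5, 6.

Answer: 3, 4, 5, 6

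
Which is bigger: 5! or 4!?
5!
5!=120, 4!=24. 5! > 4!.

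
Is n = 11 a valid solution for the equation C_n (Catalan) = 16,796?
C_11 = C(22,11)/(11+1) = 705,432/12 = 58,786, which does not equal 16,796.
Final answer: No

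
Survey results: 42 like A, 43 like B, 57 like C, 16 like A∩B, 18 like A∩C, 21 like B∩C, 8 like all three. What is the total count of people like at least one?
|A∪B∪C| = 42+43+57-16-18-21+8 = 95.

Answer: 95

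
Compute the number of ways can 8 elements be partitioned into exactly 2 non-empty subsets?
127

Solution: This equals S(8,2), the Stirling number of the 2nd kind.
Using the Stirling recurrence: S(n,k) = k·S(n-1,k) + S(n-1,k-1)
S(8,2) = 2·S(7,2) + S(7,1)
         = 2·63 + 1
         = 126 + 1
         = 127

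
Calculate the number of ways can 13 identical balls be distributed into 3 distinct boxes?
105

Solution: C(13+3-1, 3-1) = C(15, 2) = 105.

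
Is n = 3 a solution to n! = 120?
No

Explanation: 3! = 3·2! = 3·2 = 6, which does not equal 120.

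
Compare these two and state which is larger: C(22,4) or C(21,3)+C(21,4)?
Equal

By Pascal's identity: C(22,4) = C(21,3)+C(21,4) = 7,315. Equal.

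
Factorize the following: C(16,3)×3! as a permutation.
P(16,3)

Solution: C(16,3)×3! = [16!/(3!(13)!)]×3! = 16!/(13)! = P(16,3) = 3,360.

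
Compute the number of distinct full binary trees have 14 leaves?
742,900

Explanation: Using the Catalan number formula: C_n = C(2n, n) / (n+1)
C_13 = C(26, 13) / (13+1)
     = 10400600 / 14
     = 742,900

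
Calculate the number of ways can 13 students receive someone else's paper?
Using D(n) = (n-1)[D(n-1) + D(n-2)]:
D(13) = (13-1) × [D(12) + D(11)]
      = 12 × [176214841 + 14684570]
      = 12 × 190899411
      = 2,290,792,932
Final answer: 2,290,792,932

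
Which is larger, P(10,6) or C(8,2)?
P(10,6)

Working:
P(10,6)=151,200, C(8,2)=28.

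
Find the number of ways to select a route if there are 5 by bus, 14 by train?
19

Explanation: By the addition principle: 5 + 14 = 19.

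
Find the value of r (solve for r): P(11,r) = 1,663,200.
7
P(11,r) = 11·10·…·(11−r+1), a product of r factors. Multiplying down from 11: 11 = 11; 11·10 = 110; 11·10·9 = 990; 11·10·9·8 = 7,920; 11·10·9·8·7 = 55,440; 11·10·9·8·7·6 = 332,640; 11·10·9·8·7·6·5 = 1,663,200 ✓ (7 factors). So r = 7.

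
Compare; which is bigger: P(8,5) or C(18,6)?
P(8,5)=6,720, C(18,6)=18,564.

Answer: C(18,6)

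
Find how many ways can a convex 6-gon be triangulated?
14

Working:
Using the Catalan number formula: C_n = C(2n, n) / (n+1)
C_4 = C(8, 4) / (4+1)
     = 70 / 5
     = 14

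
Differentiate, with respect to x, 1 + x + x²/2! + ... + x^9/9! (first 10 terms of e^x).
Differentiating term by term gives the first 9 terms of e^x.

Answer: 1 + x + x²/2! + ... + x^8/8!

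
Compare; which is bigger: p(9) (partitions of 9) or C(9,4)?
C(9,4)

Pentagonal recurrence p(n) = p(n−1) + p(n−2) − p(n−5) − p(n−7) + …: p(9) = p(8) + p(7) − p(4) − p(2) = 22 + 15 − 5 − 2 = 30; C(9,4) = 126.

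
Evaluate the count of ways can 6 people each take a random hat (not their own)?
265

Reasoning: Using D(n) = (n-1)[D(n-1) + D(n-2)]:
D(6) = (6-1) × [D(5) + D(4)]
      = 5 × [44 + 9]
      = 5 × 53
      = 265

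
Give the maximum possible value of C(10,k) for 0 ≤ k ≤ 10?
Maximum at k = 5: C(10,5) = 252.
Final answer: 252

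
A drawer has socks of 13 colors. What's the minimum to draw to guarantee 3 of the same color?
27

Explanation: Worst case: 2 of each = 26. One more: 27.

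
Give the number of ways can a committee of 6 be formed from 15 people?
5,005

Explanation: C(15,6) = 15! / (6! × (15-6)!)
         = 15! / (6! × 9!)
         = 5,005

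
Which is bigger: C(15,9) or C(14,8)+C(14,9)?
Equal

By Pascal's identity: C(15,9) = C(14,8)+C(14,9) = 5,005. Equal.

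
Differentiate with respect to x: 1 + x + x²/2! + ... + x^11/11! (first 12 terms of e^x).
Differentiating term by term gives the first 11 terms of e^x.

Answer: 1 + x + x²/2! + ... + x^10/10!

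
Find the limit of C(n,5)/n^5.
1/120

Reasoning: C(n,5) ≈ n^5/5! for large n. Limit = 1/5! = 1/120.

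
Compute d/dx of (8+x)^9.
Using the power rule: d/dx (8+x)^9 = 9(8+x)^{8}.
Final answer: 9(8+x)^8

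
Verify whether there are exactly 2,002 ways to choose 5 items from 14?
True

Solution: C(14,5) = 2,002.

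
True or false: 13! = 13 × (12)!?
True
By definition n! = n × (n-1)!, so 13! = 13 × 12!.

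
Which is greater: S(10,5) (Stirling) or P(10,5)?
S(10,5)

Working:
S(10,5) = 5·S(9,5) + S(9,4) = 5·6,951 + 7,770 = 42,525; P(10,5) = 30,240.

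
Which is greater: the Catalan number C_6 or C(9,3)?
C_6 = C(12,6)/(6+1) = 924/7 = 132; C(9,3) = 84.

Answer: C_6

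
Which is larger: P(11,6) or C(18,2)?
P(11,6)

Explanation: P(11,6)=332,640, C(18,2)=153.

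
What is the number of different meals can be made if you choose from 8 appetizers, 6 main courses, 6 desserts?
288

Reasoning: By the multiplication principle: 8 × 6 × 6 = 288.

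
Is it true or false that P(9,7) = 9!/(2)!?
Permutation formula P(n,k) = n!/(n-k)!: 9!/2! = 362,880/2 = 181,440 = P(9,7). The statement holds.

Answer: True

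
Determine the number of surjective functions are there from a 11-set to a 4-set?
Onto functions = 4! × S(11,4)
First compute S(11,4) via recurrence:
Using the Stirling recurrence: S(n,k) = k·S(n-1,k) + S(n-1,k-1)
S(11,4) = 4·S(10,4) + S(10,3)
         = 4·34105 + 9330
         = 136420 + 9330
         = 145,750
Then: 24 × 145750 = 3,498,000
Final answer: 3,498,000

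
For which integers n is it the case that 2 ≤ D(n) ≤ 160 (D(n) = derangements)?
3, 4, 5

Solution: Using D(n) = (n−1)[D(n−1) + D(n−2)] with D(1)=0, D(2)=1: D(2)=1; D(3)=2; D(4)=9; D(5)=44; D(6)=265. So valid n = 3, 4, 5.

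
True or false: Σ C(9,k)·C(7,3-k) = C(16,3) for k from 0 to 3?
Vandermonde's identity gives C(16,3) = 560; RHS C(16,3) = 560.
Final answer: True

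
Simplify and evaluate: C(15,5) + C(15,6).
8,008

Explanation: By Pascal's identity: C(16,6) = 8,008.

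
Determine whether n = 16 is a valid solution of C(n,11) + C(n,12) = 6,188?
Yes

Explanation: C(16,11) + C(16,12) = 4,368 + 1,820 = 6,188, which equals 6,188.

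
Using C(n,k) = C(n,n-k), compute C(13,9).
715

C(13,9) = C(13,4) = 715.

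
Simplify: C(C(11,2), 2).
1,485

Solution: C(11,2) = 55, then C(55, 2) = 1,485.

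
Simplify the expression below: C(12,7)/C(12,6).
6/7

Reasoning: C(n,k+1)/C(n,k) = (n−k)/(k+1). Here (12−6)/(6+1) = 6/7 = 6/7.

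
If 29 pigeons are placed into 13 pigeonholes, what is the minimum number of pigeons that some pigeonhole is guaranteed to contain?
Pigeonhole: ⌈29/13⌉ = 3.

Answer: 3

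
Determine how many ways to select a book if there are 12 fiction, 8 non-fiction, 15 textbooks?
35

By the addition principle: 12 + 8 + 15 = 35.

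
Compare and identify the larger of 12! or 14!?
14!
12!=479,001,600, 14!=87,178,291,200. 14! > 12!.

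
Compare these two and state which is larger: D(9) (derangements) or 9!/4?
D(9)

Reasoning: D(9) = (9-1)·[D(8) + D(7)] = 8·[14,833 + 1,854] = 133,496; 9!/4 = 362,880/4 = 90,720.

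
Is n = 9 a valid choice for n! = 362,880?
Yes

Solution: 9! = 9·8! = 9·40,320 = 362,880, which equals 362,880.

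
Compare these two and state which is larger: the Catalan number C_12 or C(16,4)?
C_12 = C(24,12)/(12+1) = 2,704,156/13 = 208,012; C(16,4) = 1,820.
Final answer: C_12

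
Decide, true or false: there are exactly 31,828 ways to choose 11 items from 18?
C(18,11) = 31,824 ≠ 31828.

Answer: False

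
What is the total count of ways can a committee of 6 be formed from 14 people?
3,003
C(14,6) = 14! / (6! × (14-6)!)
         = 14! / (6! × 8!)
         = 3,003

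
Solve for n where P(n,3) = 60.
5

Working:
P(n,3) = n(n−1)(n−2) is increasing in n; n(n−1)(n−2) ≈ (n−1)^3 = 60 gives n ≈ 4.9. Check: P(3,3) = 6, P(4,3) = 24, P(5,3) = 60 ✓. So n = 5.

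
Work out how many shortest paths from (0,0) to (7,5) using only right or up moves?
Choose 7 rights from 12 moves: C(12,7) = 792.

Answer: 792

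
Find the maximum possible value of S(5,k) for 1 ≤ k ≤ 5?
25

Working:
Row S(5,k) for k = 1..5 (via S(n,k) = k·S(n−1,k) + S(n−1,k−1)): 1, 15, 25, 10, 1. The row is unimodal; maximum at k = 3: 25.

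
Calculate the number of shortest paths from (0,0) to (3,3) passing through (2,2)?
12
To (2,2): C(4,2)=6. From there: C(2,1)=2. Total: 12.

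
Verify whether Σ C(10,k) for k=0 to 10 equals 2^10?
Binomial theorem: Σ C(10,k) = (1+1)^10 = 2^10 = 1,024; RHS 2^10 = 1,024.
Final answer: True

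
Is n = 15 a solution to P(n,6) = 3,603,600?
Yes

Explanation: P(15,6) = 15·14·13·12·11·10 = 3,603,600, which equals 3,603,600.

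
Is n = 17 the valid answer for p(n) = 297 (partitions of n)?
Pentagonal recurrence p(n) = p(n−1) + p(n−2) − p(n−5) − p(n−7) + …: p(17) = p(16) + p(15) − p(12) − p(10) + p(5) + p(2) = 231 + 176 − 77 − 42 + 7 + 2 = 297, which equals 297.
Final answer: Yes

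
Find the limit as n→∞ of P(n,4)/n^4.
1

P(n,4) = n(n-1)(n-2)(n-3) ≈ n^4 for large n. Limit = 1.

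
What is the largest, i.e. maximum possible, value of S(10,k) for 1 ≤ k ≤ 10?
42,525

Solution: Row S(10,k) for k = 1..10 (via S(n,k) = k·S(n−1,k) + S(n−1,k−1)): 1, 511, 9,330, 34,105, 42,525, 22,827, 5,880, 750, 45, 1. The row is unimodal; maximum at k = 5: 42,525.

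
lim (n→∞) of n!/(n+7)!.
0

Working:
n!/(n+7)! = 1/[(n+1)(n+2)···(n+7)] → 0 as n → ∞.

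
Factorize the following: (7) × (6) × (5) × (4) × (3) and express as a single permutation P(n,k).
P(7,5) = 7!/(2)!

Working:
Product of 5 consecutive descending integers starting at 7: P(7,5) = 7!/2! = 2,520.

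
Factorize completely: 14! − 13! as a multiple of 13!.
14! − 13! = 14·13! − 13! = (14 − 1)·13! = 13 × 13! = 80,951,270,400.
Final answer: 13 × 13! = 80,951,270,400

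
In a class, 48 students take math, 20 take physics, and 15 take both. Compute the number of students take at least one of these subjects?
|A∪B| = |A|+|B|-|A∩B| = 48+20-15 = 53.
Final answer: 53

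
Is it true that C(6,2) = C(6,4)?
True

Reasoning: Symmetry C(n,k) = C(n,n-k): C(6,2) = 15 and C(6,4) = 15. Both sides agree, so the statement holds.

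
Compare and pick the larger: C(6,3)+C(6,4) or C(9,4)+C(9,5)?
First=35, Second=252.

Answer: C(9,4)+C(9,5)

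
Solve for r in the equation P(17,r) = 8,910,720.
6

Solution: P(17,r) = 17·16·…·(17−r+1), a product of r factors. Multiplying down from 17: 17 = 17; 17·16 = 272; 17·16·15 = 4,080; 17·16·15·14 = 57,120; 17·16·15·14·13 = 742,560; 17·16·15·14·13·12 = 8,910,720 ✓ (6 factors). So r = 6.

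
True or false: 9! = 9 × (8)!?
True

Solution: By definition n! = n × (n-1)!, so 9! = 9 × 8!.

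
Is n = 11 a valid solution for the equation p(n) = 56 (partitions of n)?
Yes

Solution: Pentagonal recurrence p(n) = p(n−1) + p(n−2) − p(n−5) − p(n−7) + …: p(11) = p(10) + p(9) − p(6) − p(4) = 42 + 30 − 11 − 5 = 56, which equals 56.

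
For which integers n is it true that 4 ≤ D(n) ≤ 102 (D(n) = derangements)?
4, 5

Reasoning: Using D(n) = (n−1)[D(n−1) + D(n−2)] with D(1)=0, D(2)=1: D(3)=2; D(4)=9; D(5)=44; D(6)=265. So valid n = 4, 5.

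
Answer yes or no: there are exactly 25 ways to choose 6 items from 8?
No

Reasoning: C(8,6) = 28 ≠ 25.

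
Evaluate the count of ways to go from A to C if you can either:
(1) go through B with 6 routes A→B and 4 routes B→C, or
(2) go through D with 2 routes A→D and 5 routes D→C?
34
Route via B: 6×4=24. Route via D: 2×5=10. Total: 34.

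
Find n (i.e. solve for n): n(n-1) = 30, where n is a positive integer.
6

Explanation: n² − n − 30 = 0, so n = (1 ± √(1 + 4·30))/2 = (1 ± √121)/2 = (1 ± 11)/2, i.e. n = 6 or n = -5. Taking the positive root, n = 6 (check: 6×5 = 30).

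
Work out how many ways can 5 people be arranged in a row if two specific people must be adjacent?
Treat pair as unit: (5-1)! arrangements × 2 internal orders = 48.
Final answer: 48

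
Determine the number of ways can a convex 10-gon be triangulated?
1,430

Reasoning: Using the Catalan number formula: C_n = C(2n, n) / (n+1)
C_8 = C(16, 8) / (8+1)
     = 12870 / 9
     = 1,430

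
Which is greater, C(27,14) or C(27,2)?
C(27,14)=20,058,300, C(27,2)=351.

Answer: C(27,14)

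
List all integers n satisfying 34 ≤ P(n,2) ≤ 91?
P(6,2)=30; P(7,2)=42; P(8,2)=56; P(9,2)=72; P(10,2)=90; P(11,2)=110. So valid n = 7, 8, 9, 10.
Final answer: 7, 8, 9, 10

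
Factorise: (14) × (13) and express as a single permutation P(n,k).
P(14,2) = 14!/(12)!

Explanation: Product of 2 consecutive descending integers starting at 14: P(14,2) = 14!/12! = 182.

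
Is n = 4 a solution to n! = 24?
Yes

Solution: 4! = 4·3! = 4·6 = 24, which equals 24.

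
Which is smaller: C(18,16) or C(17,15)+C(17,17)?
C(17,15)+C(17,17)

Working:
C(18,16)=153; C(17,15)+C(17,17)=136+1=137.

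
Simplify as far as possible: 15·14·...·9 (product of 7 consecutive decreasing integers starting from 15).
This is P(15,7) = 15!/(8)! = 32,432,400.
Final answer: 32,432,400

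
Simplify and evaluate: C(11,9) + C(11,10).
66

Explanation: By Pascal's identity: C(12,10) = 66.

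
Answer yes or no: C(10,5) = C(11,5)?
LHS = C(10,5) = 252; RHS = C(11,5) = 462. 252 ≠ 462, so the statement does not hold.

Answer: No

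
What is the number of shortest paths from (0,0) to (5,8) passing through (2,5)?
420

Reasoning: To (2,5): C(7,2)=21. From there: C(6,3)=20. Total: 420.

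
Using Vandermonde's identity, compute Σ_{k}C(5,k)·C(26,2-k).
465

Solution: = C(5+26,2) = C(31,2) = 465.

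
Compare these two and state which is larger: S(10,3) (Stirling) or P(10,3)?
S(10,3)

Solution: S(10,3) = 3·S(9,3) + S(9,2) = 3·3,025 + 255 = 9,330; P(10,3) = 720.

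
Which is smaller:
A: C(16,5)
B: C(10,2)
B

Reasoning: A=C(16,5)=4,368, B=C(10,2)=45.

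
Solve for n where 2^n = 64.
2^6 = 64, so n = 6.
Final answer: 6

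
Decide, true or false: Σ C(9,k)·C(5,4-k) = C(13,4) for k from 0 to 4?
Vandermonde's identity gives C(14,4) = 1,001; RHS C(13,4) = 715.

Answer: False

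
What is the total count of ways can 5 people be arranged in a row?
120

Explanation: Arrangements of 5 distinct objects: 5! = 120.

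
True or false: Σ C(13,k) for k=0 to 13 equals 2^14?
Binomial theorem: Σ C(13,k) = (1+1)^13 = 2^13 = 8,192; RHS 2^14 = 16,384.

Answer: False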